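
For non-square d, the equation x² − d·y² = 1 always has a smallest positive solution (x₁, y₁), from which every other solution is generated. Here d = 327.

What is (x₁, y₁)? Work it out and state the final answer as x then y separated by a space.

[18; 12,36] for √327; ℓ=2 ⇒ convergent index 1
k=0  a_k=18  p_k/q_k = 18/1
k=1  a_k=12  p_k/q_k = 217/12
(x₁, y₁) = (217, 12);  217² − 327·12² = 1 ✓

217 12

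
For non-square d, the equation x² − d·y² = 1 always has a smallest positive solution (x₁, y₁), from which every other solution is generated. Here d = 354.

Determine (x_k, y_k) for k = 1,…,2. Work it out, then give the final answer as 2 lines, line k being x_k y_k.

258065 13716
133195088449 7079239080

√354 → a₀=18, period (1,4,2,2,18,2,2,4,1,36); ℓ=10 even so k=9
k=0  a_k=18  p_k/q_k = 18/1
k=1  a_k=1  p_k/q_k = 19/1
k=2  a_k=4  p_k/q_k = 94/5
k=3  a_k=2  p_k/q_k = 207/11
k=4  a_k=2  p_k/q_k = 508/27
k=5  a_k=18  p_k/q_k = 9351/497
k=6  a_k=2  p_k/q_k = 19210/1021
k=7  a_k=2  p_k/q_k = 47771/2539
k=8  a_k=4  p_k/q_k = 210294/11177
k=9  a_k=1  p_k/q_k = 258065/13716
fundamental: x₁=258065, y₁=13716  (since 66597544225 − 354·188128656 = 1)
(258065+13716√354)^2 = 133195088449 + 7079239080√354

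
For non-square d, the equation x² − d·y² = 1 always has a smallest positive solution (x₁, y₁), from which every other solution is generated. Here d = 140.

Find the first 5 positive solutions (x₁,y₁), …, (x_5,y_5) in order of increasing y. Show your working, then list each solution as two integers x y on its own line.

71 6
10081 852
1431431 120978
203253121 17178024
28860511751 2439158430

[11; 1,4,1,22] for √140; ℓ=4 ⇒ convergent index 3
step 0: (11, 1)  from 11·(1,0) + (0,1)
step 1: (12, 1)  from 1·(11,1) + (1,0)
step 2: (59, 5)  from 4·(12,1) + (11,1)
step 3: (71, 6)  from 1·(59,5) + (12,1)
→ (71, 6).  Check: 71²=5041, 140·6²=5040, difference 1.
k=2:  x_2 = 71·71+140·6·6 = 10081,  y_2 = 71·6+6·71 = 852
k=3:  x_3 = 71·10081+140·6·852 = 1431431,  y_3 = 71·852+6·10081 = 120978
k=4:  x_4 = 71·1431431+140·6·120978 = 203253121,  y_4 = 71·120978+6·1431431 = 17178024
k=5:  x_5 = 71·203253121+140·6·17178024 = 28860511751,  y_5 = 71·17178024+6·203253121 = 2439158430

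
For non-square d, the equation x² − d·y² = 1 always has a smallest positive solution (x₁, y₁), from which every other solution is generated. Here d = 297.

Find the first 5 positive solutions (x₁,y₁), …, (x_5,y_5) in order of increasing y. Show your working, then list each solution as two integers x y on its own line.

48599 2820
4723725601 274098360
459136680917399 26641812392460
44627167107085622401 2589530880648228720
4337671388015371645214999 251697222510604722734100

√297 = [17; 4,3,1,1,2,1,1,3,4,34, …], period ℓ=10 (even) → k=9
step 0: (17, 1)  from 17·(1,0) + (0,1)
…
step 4: (517, 30)  from 1·(293,17) + (224,13)
step 5: (1327, 77)  from 2·(517,30) + (293,17)
…
step 8: (11357, 659)  from 3·(3171,184) + (1844,107)
step 9: (48599, 2820)  from 4·(11357,659) + (3171,184)
fundamental: x₁=48599, y₁=2820  (since 2361862801 − 297·7952400 = 1)
n=2: (48599,2820)∘(48599,2820) = (48599·48599+297·2820·2820, 48599·2820+2820·48599) = (4723725601,274098360)
n=3: (4723725601,274098360)∘(48599,2820) = (48599·4723725601+297·2820·274098360, 48599·274098360+2820·4723725601) = (459136680917399,26641812392460)
n=4: (459136680917399,26641812392460)∘(48599,2820) = (48599·459136680917399+297·2820·26641812392460, 48599·26641812392460+2820·459136680917399) = (44627167107085622401,2589530880648228720)
n=5: (44627167107085622401,2589530880648228720)∘(48599,2820) = (48599·44627167107085622401+297·2820·2589530880648228720, 48599·2589530880648228720+2820·44627167107085622401) = (4337671388015371645214999,251697222510604722734100)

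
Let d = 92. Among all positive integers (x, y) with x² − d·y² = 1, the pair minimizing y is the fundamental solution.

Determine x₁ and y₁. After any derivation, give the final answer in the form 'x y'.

1151 120

√92 → a₀=9, period (1,1,2,4,2,1,1,18); ℓ=8 even so k=7
a_0=9:  p_0=9·1+0=9,  q_0=9·0+1=1
a_1=1:  p_1=1·9+1=10,  q_1=1·1+0=1
a_2=1:  p_2=1·10+9=19,  q_2=1·1+1=2
a_3=2:  p_3=2·19+10=48,  q_3=2·2+1=5
a_4=4:  p_4=4·48+19=211,  q_4=4·5+2=22
a_5=2:  p_5=2·211+48=470,  q_5=2·22+5=49
a_6=1:  p_6=1·470+211=681,  q_6=1·49+22=71
a_7=1:  p_7=1·681+470=1151,  q_7=1·71+49=120
(x₁, y₁) = (1151, 120);  1151² − 92·120² = 1 ✓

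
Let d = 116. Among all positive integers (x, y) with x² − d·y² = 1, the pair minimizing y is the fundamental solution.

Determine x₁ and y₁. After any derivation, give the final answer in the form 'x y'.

[10; 1,3,2,1,4,1,2,3,1,20] for √116; ℓ=10 ⇒ convergent index 9
step 0: (10, 1)  from 10·(1,0) + (0,1)
step 1: (11, 1)  from 1·(10,1) + (1,0)
…
step 3: (97, 9)  from 2·(43,4) + (11,1)
…
step 5: (657, 61)  from 4·(140,13) + (97,9)
step 6: (797, 74)  from 1·(657,61) + (140,13)
step 7: (2251, 209)  from 2·(797,74) + (657,61)
step 8: (7550, 701)  from 3·(2251,209) + (797,74)
step 9: (9801, 910)  from 1·(7550,701) + (2251,209)
(x₁, y₁) = (9801, 910);  9801² − 116·910² = 1 ✓

9801 910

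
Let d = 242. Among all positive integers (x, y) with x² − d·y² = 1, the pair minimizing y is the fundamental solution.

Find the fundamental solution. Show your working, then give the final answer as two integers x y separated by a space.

19601 1260

d=242: √d = [15; 1,1,3,1,14,1,3,1,1,30] (ℓ=10, even), read p_9/q_9
a_0=15:  p_0=15·1+0=15,  q_0=15·0+1=1
a_1=1:  p_1=1·15+1=16,  q_1=1·1+0=1
…
a_6=1:  p_6=1·2069+140=2209,  q_6=1·133+9=142
…
a_8=1:  p_8=1·8696+2209=10905,  q_8=1·559+142=701
a_9=1:  p_9=1·10905+8696=19601,  q_9=1·701+559=1260
fundamental: x₁=19601, y₁=1260  (since 384199201 − 242·1587600 = 1)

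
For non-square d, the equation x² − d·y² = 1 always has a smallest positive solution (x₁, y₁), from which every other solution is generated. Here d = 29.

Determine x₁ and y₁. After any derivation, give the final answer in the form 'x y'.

9801 1820

d=29: √d = [5; 2,1,1,2,10] (ℓ=5, odd), read p_9/q_9
i=0: a=5 ⇒ p=5, q=1
…
i=3: a=1 ⇒ p=27, q=5
…
i=6: a=2 ⇒ p=1524, q=283
…
i=8: a=1 ⇒ p=3775, q=701
i=9: a=2 ⇒ p=9801, q=1820
(x₁, y₁) = (9801, 1820);  9801² − 29·1820² = 1 ✓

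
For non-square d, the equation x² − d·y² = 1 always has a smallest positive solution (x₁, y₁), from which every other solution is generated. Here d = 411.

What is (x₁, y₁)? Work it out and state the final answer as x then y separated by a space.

49730 2453

√411 = [20; 3,1,1,1,19,1,1,1,3,40, …], period ℓ=10 (even) → k=9
a_0=20:  p_0=20·1+0=20,  q_0=20·0+1=1
…
a_2=1:  p_2=1·61+20=81,  q_2=1·3+1=4
…
a_4=1:  p_4=1·142+81=223,  q_4=1·7+4=11
…
a_8=1:  p_8=1·8981+4602=13583,  q_8=1·443+227=670
a_9=3:  p_9=3·13583+8981=49730,  q_9=3·670+443=2453
fundamental: x₁=49730, y₁=2453  (since 2473072900 − 411·6017209 = 1)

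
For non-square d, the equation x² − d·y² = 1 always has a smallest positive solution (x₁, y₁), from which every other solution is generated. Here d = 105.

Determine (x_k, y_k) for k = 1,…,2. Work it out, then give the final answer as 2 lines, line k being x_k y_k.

√105 = [10; 4,20, …], period ℓ=2 (even) → k=1
step 0: (10, 1)  from 10·(1,0) + (0,1)
step 1: (41, 4)  from 4·(10,1) + (1,0)
fundamental: x₁=41, y₁=4  (since 1681 − 105·16 = 1)
(x_2, y_2) = (41·41 + 105·4·4, 41·4 + 4·41) = (3361, 328)

41 4
3361 328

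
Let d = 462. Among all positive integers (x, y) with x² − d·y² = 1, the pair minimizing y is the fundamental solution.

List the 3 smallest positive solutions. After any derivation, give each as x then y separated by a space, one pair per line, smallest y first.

43 2
3697 172
317899 14790

d=462: √d = [21; 2,42] (ℓ=2, even), read p_1/q_1
i=0: a=21 ⇒ p=21, q=1
i=1: a=2 ⇒ p=43, q=2
fundamental: x₁=43, y₁=2  (since 1849 − 462·4 = 1)
(x_2, y_2) = (43·43 + 462·2·2, 43·2 + 2·43) = (3697, 172)
(x_3, y_3) = (43·3697 + 462·2·172, 43·172 + 2·3697) = (317899, 14790)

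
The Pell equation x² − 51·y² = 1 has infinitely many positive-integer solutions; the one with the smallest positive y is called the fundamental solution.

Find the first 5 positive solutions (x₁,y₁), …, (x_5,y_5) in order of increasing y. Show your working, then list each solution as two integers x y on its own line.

[7; 7,14] for √51; ℓ=2 ⇒ convergent index 1
step 0: (7, 1)  from 7·(1,0) + (0,1)
step 1: (50, 7)  from 7·(7,1) + (1,0)
fundamental: x₁=50, y₁=7  (since 2500 − 51·49 = 1)
(x_2, y_2) = (50·50 + 51·7·7, 50·7 + 7·50) = (4999, 700)
(x_3, y_3) = (50·4999 + 51·7·700, 50·700 + 7·4999) = (499850, 69993)
(x_4, y_4) = (50·499850 + 51·7·69993, 50·69993 + 7·499850) = (49980001, 6998600)
(x_5, y_5) = (50·49980001 + 51·7·6998600, 50·6998600 + 7·49980001) = (4997500250, 699790007)

50 7
4999 700
499850 69993
49980001 6998600
4997500250 699790007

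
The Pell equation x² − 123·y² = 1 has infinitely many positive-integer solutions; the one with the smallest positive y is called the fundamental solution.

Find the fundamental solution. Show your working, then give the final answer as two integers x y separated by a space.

[11; 11,22] for √123; ℓ=2 ⇒ convergent index 1
i=0: a=11 ⇒ p=11, q=1
i=1: a=11 ⇒ p=122, q=11
→ (122, 11).  Check: 122²=14884, 123·11²=14883, difference 1.

122 11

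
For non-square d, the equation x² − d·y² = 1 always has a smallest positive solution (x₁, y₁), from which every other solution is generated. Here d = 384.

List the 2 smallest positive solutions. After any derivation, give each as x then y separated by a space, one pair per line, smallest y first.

√384 = [19; 1,1,2,9,2,1,1,38, …], period ℓ=8 (even) → k=7
k=0  a_k=19  p_k/q_k = 19/1
…
k=2  a_k=1  p_k/q_k = 39/2
…
k=4  a_k=9  p_k/q_k = 921/47
k=5  a_k=2  p_k/q_k = 1940/99
k=6  a_k=1  p_k/q_k = 2861/146
k=7  a_k=1  p_k/q_k = 4801/245
fundamental: x₁=4801, y₁=245  (since 23049601 − 384·60025 = 1)
(x_2, y_2) = (4801·4801 + 384·245·245, 4801·245 + 245·4801) = (46099201, 2352490)

4801 245
46099201 2352490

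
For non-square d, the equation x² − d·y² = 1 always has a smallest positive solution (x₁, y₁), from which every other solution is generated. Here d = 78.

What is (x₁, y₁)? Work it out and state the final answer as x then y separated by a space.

53 6

√78 → a₀=8, period (1,4,1,16); ℓ=4 even so k=3
i=0: a=8 ⇒ p=8, q=1
i=1: a=1 ⇒ p=9, q=1
i=2: a=4 ⇒ p=44, q=5
i=3: a=1 ⇒ p=53, q=6
fundamental: x₁=53, y₁=6  (since 2809 − 78·36 = 1)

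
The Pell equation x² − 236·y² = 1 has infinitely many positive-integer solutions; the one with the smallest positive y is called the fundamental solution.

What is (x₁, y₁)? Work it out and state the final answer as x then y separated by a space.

√236 = [15; 2,1,3,5,1,6,1,5,3,1,2,30, …], period ℓ=12 (even) → k=11
i=0: a=15 ⇒ p=15, q=1
…
i=3: a=3 ⇒ p=169, q=11
…
i=6: a=6 ⇒ p=7251, q=472
i=7: a=1 ⇒ p=8311, q=541
i=8: a=5 ⇒ p=48806, q=3177
…
i=10: a=1 ⇒ p=203535, q=13249
i=11: a=2 ⇒ p=561799, q=36570
fundamental: x₁=561799, y₁=36570  (since 315618116401 − 236·1337364900 = 1)

561799 36570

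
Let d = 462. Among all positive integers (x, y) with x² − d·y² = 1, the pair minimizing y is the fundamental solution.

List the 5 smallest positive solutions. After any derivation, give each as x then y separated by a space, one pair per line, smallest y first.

43 2
3697 172
317899 14790
27335617 1271768
2350545163 109357258

[21; 2,42] for √462; ℓ=2 ⇒ convergent index 1
step 0: (21, 1)  from 21·(1,0) + (0,1)
step 1: (43, 2)  from 2·(21,1) + (1,0)
fundamental: x₁=43, y₁=2  (since 1849 − 462·4 = 1)
(43+2√462)^2 = 3697 + 172√462
(43+2√462)^3 = 317899 + 14790√462
(43+2√462)^4 = 27335617 + 1271768√462
(43+2√462)^5 = 2350545163 + 109357258√462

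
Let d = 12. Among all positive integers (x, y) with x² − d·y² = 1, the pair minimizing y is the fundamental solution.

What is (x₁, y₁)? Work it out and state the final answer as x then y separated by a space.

√12 → a₀=3, period (2,6); ℓ=2 even so k=1
step 0: (3, 1)  from 3·(1,0) + (0,1)
step 1: (7, 2)  from 2·(3,1) + (1,0)
fundamental: x₁=7, y₁=2  (since 49 − 12·4 = 1)

7 2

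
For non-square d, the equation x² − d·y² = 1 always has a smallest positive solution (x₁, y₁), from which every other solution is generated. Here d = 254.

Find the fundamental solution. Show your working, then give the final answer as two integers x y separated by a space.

255 16

d=254: √d = [15; 1,14,1,30] (ℓ=4, even), read p_3/q_3
i=0: a=15 ⇒ p=15, q=1
i=1: a=1 ⇒ p=16, q=1
i=2: a=14 ⇒ p=239, q=15
i=3: a=1 ⇒ p=255, q=16
fundamental: x₁=255, y₁=16  (since 65025 − 254·256 = 1)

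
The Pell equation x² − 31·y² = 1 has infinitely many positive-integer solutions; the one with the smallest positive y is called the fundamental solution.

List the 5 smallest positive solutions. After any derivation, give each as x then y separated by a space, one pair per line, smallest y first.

1520 273
4620799 829920
14047227440 2522956527
42703566796801 7669787012160
129818829015047600 23316149994009873

[5; 1,1,3,5,3,1,1,10] for √31; ℓ=8 ⇒ convergent index 7
k=0  a_k=5  p_k/q_k = 5/1
k=1  a_k=1  p_k/q_k = 6/1
k=2  a_k=1  p_k/q_k = 11/2
k=3  a_k=3  p_k/q_k = 39/7
k=4  a_k=5  p_k/q_k = 206/37
k=5  a_k=3  p_k/q_k = 657/118
k=6  a_k=1  p_k/q_k = 863/155
k=7  a_k=1  p_k/q_k = 1520/273
fundamental: x₁=1520, y₁=273  (since 2310400 − 31·74529 = 1)
n=2: (1520,273)∘(1520,273) = (1520·1520+31·273·273, 1520·273+273·1520) = (4620799,829920)
n=3: (4620799,829920)∘(1520,273) = (1520·4620799+31·273·829920, 1520·829920+273·4620799) = (14047227440,2522956527)
n=4: (14047227440,2522956527)∘(1520,273) = (1520·14047227440+31·273·2522956527, 1520·2522956527+273·14047227440) = (42703566796801,7669787012160)
n=5: (42703566796801,7669787012160)∘(1520,273) = (1520·42703566796801+31·273·7669787012160, 1520·7669787012160+273·42703566796801) = (129818829015047600,23316149994009873)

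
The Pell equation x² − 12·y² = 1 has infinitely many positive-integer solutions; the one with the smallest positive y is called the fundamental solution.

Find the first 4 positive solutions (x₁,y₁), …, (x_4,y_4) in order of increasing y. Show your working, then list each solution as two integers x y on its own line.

7 2
97 28
1351 390
18817 5432

[3; 2,6] for √12; ℓ=2 ⇒ convergent index 1
k=0  a_k=3  p_k/q_k = 3/1
k=1  a_k=2  p_k/q_k = 7/2
→ (7, 2).  Check: 7²=49, 12·2²=48, difference 1.
(x_2, y_2) = (7·7 + 12·2·2, 7·2 + 2·7) = (97, 28)
(x_3, y_3) = (7·97 + 12·2·28, 7·28 + 2·97) = (1351, 390)
(x_4, y_4) = (7·1351 + 12·2·390, 7·390 + 2·1351) = (18817, 5432)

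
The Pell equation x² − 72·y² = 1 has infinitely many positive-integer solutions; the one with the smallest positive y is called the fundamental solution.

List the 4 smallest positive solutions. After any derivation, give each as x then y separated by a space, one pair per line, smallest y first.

17 2
577 68
19601 2310
665857 78472

√72 → a₀=8, period (2,16); ℓ=2 even so k=1
k=0  a_k=8  p_k/q_k = 8/1
k=1  a_k=2  p_k/q_k = 17/2
fundamental: x₁=17, y₁=2  (since 289 − 72·4 = 1)
n=2: (17,2)∘(17,2) = (17·17+72·2·2, 17·2+2·17) = (577,68)
n=3: (577,68)∘(17,2) = (17·577+72·2·68, 17·68+2·577) = (19601,2310)
n=4: (19601,2310)∘(17,2) = (17·19601+72·2·2310, 17·2310+2·19601) = (665857,78472)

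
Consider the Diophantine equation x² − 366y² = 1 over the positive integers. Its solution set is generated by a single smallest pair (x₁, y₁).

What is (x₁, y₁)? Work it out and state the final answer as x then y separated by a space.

907925 47458

√366 → a₀=19, period (7,1,1,1,2,12,2,1,1,1,7,38); ℓ=12 even so k=11
k=0  a_k=19  p_k/q_k = 19/1
…
k=2  a_k=1  p_k/q_k = 153/8
k=3  a_k=1  p_k/q_k = 287/15
k=4  a_k=1  p_k/q_k = 440/23
k=5  a_k=2  p_k/q_k = 1167/61
…
k=7  a_k=2  p_k/q_k = 30055/1571
…
k=9  a_k=1  p_k/q_k = 74554/3897
k=10  a_k=1  p_k/q_k = 119053/6223
k=11  a_k=7  p_k/q_k = 907925/47458
(x₁, y₁) = (907925, 47458);  907925² − 366·47458² = 1 ✓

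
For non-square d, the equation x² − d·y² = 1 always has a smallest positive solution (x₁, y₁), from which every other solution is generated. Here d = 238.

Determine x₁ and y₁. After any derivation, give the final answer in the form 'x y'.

11663 756

√238 → a₀=15, period (2,2,1,14,1,2,2,30); ℓ=8 even so k=7
i=0: a=15 ⇒ p=15, q=1
…
i=2: a=2 ⇒ p=77, q=5
i=3: a=1 ⇒ p=108, q=7
i=4: a=14 ⇒ p=1589, q=103
i=5: a=1 ⇒ p=1697, q=110
i=6: a=2 ⇒ p=4983, q=323
i=7: a=2 ⇒ p=11663, q=756
fundamental: x₁=11663, y₁=756  (since 136025569 − 238·571536 = 1)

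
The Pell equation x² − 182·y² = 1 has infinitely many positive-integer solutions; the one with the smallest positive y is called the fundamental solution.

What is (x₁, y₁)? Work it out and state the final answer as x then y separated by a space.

√182 → a₀=13, period (2,26); ℓ=2 even so k=1
step 0: (13, 1)  from 13·(1,0) + (0,1)
step 1: (27, 2)  from 2·(13,1) + (1,0)
(x₁, y₁) = (27, 2);  27² − 182·2² = 1 ✓

27 2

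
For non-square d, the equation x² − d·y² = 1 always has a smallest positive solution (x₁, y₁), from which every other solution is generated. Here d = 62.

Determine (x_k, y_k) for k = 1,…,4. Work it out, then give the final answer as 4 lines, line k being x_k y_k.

d=62: √d = [7; 1,6,1,14] (ℓ=4, even), read p_3/q_3
k=0  a_k=7  p_k/q_k = 7/1
…
k=2  a_k=6  p_k/q_k = 55/7
k=3  a_k=1  p_k/q_k = 63/8
→ (63, 8).  Check: 63²=3969, 62·8²=3968, difference 1.
(63+8√62)^2 = 7937 + 1008√62
(63+8√62)^3 = 999999 + 127000√62
(63+8√62)^4 = 125991937 + 16000992√62

63 8
7937 1008
999999 127000
125991937 16000992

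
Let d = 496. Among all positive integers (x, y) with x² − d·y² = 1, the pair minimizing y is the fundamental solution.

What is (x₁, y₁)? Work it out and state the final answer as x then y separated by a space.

4620799 207480

[22; 3,1,2,4,1,…,1,3,44] for √496; ℓ=16 ⇒ convergent index 15
k=0  a_k=22  p_k/q_k = 22/1
k=1  a_k=3  p_k/q_k = 67/3
k=2  a_k=1  p_k/q_k = 89/4
k=3  a_k=2  p_k/q_k = 245/11
…
k=6  a_k=1  p_k/q_k = 2383/107
…
k=9  a_k=2  p_k/q_k = 35166/1579
k=10  a_k=1  p_k/q_k = 49709/2232
k=11  a_k=1  p_k/q_k = 84875/3811
…
k=13  a_k=2  p_k/q_k = 863293/38763
k=14  a_k=1  p_k/q_k = 1252502/56239
k=15  a_k=3  p_k/q_k = 4620799/207480
fundamental: x₁=4620799, y₁=207480  (since 21351783398401 − 496·43047950400 = 1)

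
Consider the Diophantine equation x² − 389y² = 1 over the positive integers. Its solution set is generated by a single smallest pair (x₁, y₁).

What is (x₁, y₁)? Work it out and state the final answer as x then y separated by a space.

√389 → a₀=19, period (1,2,1,1,1,1,2,1,38); ℓ=9 odd so k=17
step 0: (19, 1)  from 19·(1,0) + (0,1)
…
step 2: (59, 3)  from 2·(20,1) + (19,1)
step 3: (79, 4)  from 1·(59,3) + (20,1)
…
step 8: (1282, 65)  from 1·(927,47) + (355,18)
…
step 11: (151493, 7681)  from 2·(50925,2582) + (49643,2517)
…
step 16: (2376809, 120509)  from 2·(910240,46151) + (556329,28207)
step 17: (3287049, 166660)  from 1·(2376809,120509) + (910240,46151)
→ (3287049, 166660).  Check: 3287049²=10804691128401, 389·166660²=10804691128400, difference 1.

3287049 166660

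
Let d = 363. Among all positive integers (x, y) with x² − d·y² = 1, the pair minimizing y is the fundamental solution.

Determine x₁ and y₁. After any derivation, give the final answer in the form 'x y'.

[19; 19,38] for √363; ℓ=2 ⇒ convergent index 1
step 0: (19, 1)  from 19·(1,0) + (0,1)
step 1: (362, 19)  from 19·(19,1) + (1,0)
fundamental: x₁=362, y₁=19  (since 131044 − 363·361 = 1)

362 19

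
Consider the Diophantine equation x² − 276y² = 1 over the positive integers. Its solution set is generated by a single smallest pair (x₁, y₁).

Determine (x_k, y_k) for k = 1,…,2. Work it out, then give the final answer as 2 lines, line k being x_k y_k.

7775 468
120901249 7277400

[16; 1,1,1,1,2,2,2,1,1,1,1,32] for √276; ℓ=12 ⇒ convergent index 11
step 0: (16, 1)  from 16·(1,0) + (0,1)
…
step 5: (216, 13)  from 2·(83,5) + (50,3)
step 6: (515, 31)  from 2·(216,13) + (83,5)
step 7: (1246, 75)  from 2·(515,31) + (216,13)
…
step 9: (3007, 181)  from 1·(1761,106) + (1246,75)
step 10: (4768, 287)  from 1·(3007,181) + (1761,106)
step 11: (7775, 468)  from 1·(4768,287) + (3007,181)
fundamental: x₁=7775, y₁=468  (since 60450625 − 276·219024 = 1)
(x_2, y_2) = (7775·7775 + 276·468·468, 7775·468 + 468·7775) = (120901249, 7277400)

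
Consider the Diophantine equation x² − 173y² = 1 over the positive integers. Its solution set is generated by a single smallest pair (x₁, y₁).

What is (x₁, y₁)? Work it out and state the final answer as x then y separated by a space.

2499849 190060

d=173: √d = [13; 6,1,1,6,26] (ℓ=5, odd), read p_9/q_9
step 0: (13, 1)  from 13·(1,0) + (0,1)
step 1: (79, 6)  from 6·(13,1) + (1,0)
step 2: (92, 7)  from 1·(79,6) + (13,1)
…
step 4: (1118, 85)  from 6·(171,13) + (92,7)
step 5: (29239, 2223)  from 26·(1118,85) + (171,13)
step 6: (176552, 13423)  from 6·(29239,2223) + (1118,85)
step 7: (205791, 15646)  from 1·(176552,13423) + (29239,2223)
step 8: (382343, 29069)  from 1·(205791,15646) + (176552,13423)
step 9: (2499849, 190060)  from 6·(382343,29069) + (205791,15646)
fundamental: x₁=2499849, y₁=190060  (since 6249245022801 − 173·36122803600 = 1)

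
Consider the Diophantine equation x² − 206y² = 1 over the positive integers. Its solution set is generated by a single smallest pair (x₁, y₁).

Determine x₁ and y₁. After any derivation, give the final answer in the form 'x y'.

59535 4148

√206 = [14; 2,1,5,14,5,1,2,28, …], period ℓ=8 (even) → k=7
a_0=14:  p_0=14·1+0=14,  q_0=14·0+1=1
a_1=2:  p_1=2·14+1=29,  q_1=2·1+0=2
a_2=1:  p_2=1·29+14=43,  q_2=1·2+1=3
a_3=5:  p_3=5·43+29=244,  q_3=5·3+2=17
a_4=14:  p_4=14·244+43=3459,  q_4=14·17+3=241
a_5=5:  p_5=5·3459+244=17539,  q_5=5·241+17=1222
a_6=1:  p_6=1·17539+3459=20998,  q_6=1·1222+241=1463
a_7=2:  p_7=2·20998+17539=59535,  q_7=2·1463+1222=4148
→ (59535, 4148).  Check: 59535²=3544416225, 206·4148²=3544416224, difference 1.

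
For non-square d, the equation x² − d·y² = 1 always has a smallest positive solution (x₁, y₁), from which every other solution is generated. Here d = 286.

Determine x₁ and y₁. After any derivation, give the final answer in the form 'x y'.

√286 = [16; 1,10,3,3,2,3,3,10,1,32, …], period ℓ=10 (even) → k=9
a_0=16:  p_0=16·1+0=16,  q_0=16·0+1=1
a_1=1:  p_1=1·16+1=17,  q_1=1·1+0=1
a_2=10:  p_2=10·17+16=186,  q_2=10·1+1=11
…
a_4=3:  p_4=3·575+186=1911,  q_4=3·34+11=113
a_5=2:  p_5=2·1911+575=4397,  q_5=2·113+34=260
a_6=3:  p_6=3·4397+1911=15102,  q_6=3·260+113=893
a_7=3:  p_7=3·15102+4397=49703,  q_7=3·893+260=2939
a_8=10:  p_8=10·49703+15102=512132,  q_8=10·2939+893=30283
a_9=1:  p_9=1·512132+49703=561835,  q_9=1·30283+2939=33222
→ (561835, 33222).  Check: 561835²=315658567225, 286·33222²=315658567224, difference 1.

561835 33222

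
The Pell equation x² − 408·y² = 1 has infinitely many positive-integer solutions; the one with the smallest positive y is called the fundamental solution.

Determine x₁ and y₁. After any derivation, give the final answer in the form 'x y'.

√408 → a₀=20, period (5,40); ℓ=2 even so k=1
a_0=20:  p_0=20·1+0=20,  q_0=20·0+1=1
a_1=5:  p_1=5·20+1=101,  q_1=5·1+0=5
→ (101, 5).  Check: 101²=10201, 408·5²=10200, difference 1.

101 5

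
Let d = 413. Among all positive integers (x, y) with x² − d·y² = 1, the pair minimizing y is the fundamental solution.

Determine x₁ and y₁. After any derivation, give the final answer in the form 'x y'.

√413 → a₀=20, period (3,9,1,4,1,9,3,40); ℓ=8 even so k=7
k=0  a_k=20  p_k/q_k = 20/1
k=1  a_k=3  p_k/q_k = 61/3
…
k=5  a_k=1  p_k/q_k = 3719/183
k=6  a_k=9  p_k/q_k = 36560/1799
k=7  a_k=3  p_k/q_k = 113399/5580
→ (113399, 5580).  Check: 113399²=12859333201, 413·5580²=12859333200, difference 1.

113399 5580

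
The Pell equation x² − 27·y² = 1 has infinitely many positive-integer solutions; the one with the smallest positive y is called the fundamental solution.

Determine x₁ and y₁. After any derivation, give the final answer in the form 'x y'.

26 5

[5; 5,10] for √27; ℓ=2 ⇒ convergent index 1
a_0=5:  p_0=5·1+0=5,  q_0=5·0+1=1
a_1=5:  p_1=5·5+1=26,  q_1=5·1+0=5
→ (26, 5).  Check: 26²=676, 27·5²=675, difference 1.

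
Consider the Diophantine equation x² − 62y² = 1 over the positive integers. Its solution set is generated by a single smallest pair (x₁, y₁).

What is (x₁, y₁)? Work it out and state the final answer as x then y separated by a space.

63 8

[7; 1,6,1,14] for √62; ℓ=4 ⇒ convergent index 3
step 0: (7, 1)  from 7·(1,0) + (0,1)
step 1: (8, 1)  from 1·(7,1) + (1,0)
step 2: (55, 7)  from 6·(8,1) + (7,1)
step 3: (63, 8)  from 1·(55,7) + (8,1)
(x₁, y₁) = (63, 8);  63² − 62·8² = 1 ✓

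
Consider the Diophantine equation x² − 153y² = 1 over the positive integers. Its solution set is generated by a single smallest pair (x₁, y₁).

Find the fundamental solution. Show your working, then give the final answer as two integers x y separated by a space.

√153 = [12; 2,1,2,2,2,1,2,24, …], period ℓ=8 (even) → k=7
k=0  a_k=12  p_k/q_k = 12/1
k=1  a_k=2  p_k/q_k = 25/2
…
k=5  a_k=2  p_k/q_k = 569/46
k=6  a_k=1  p_k/q_k = 804/65
k=7  a_k=2  p_k/q_k = 2177/176
→ (2177, 176).  Check: 2177²=4739329, 153·176²=4739328, difference 1.

2177 176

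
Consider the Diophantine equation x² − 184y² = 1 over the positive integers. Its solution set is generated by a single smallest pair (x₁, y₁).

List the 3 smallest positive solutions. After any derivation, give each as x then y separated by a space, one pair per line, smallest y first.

24335 1794
1184384449 87313980
57643991108495 4249571404806

d=184: √d = [13; 1,1,3,2,1,2,1,2,3,1,1,26] (ℓ=12, even), read p_11/q_11
a_0=13:  p_0=13·1+0=13,  q_0=13·0+1=1
a_1=1:  p_1=1·13+1=14,  q_1=1·1+0=1
…
a_5=1:  p_5=1·217+95=312,  q_5=1·16+7=23
…
a_7=1:  p_7=1·841+312=1153,  q_7=1·62+23=85
…
a_9=3:  p_9=3·3147+1153=10594,  q_9=3·232+85=781
a_10=1:  p_10=1·10594+3147=13741,  q_10=1·781+232=1013
a_11=1:  p_11=1·13741+10594=24335,  q_11=1·1013+781=1794
(x₁, y₁) = (24335, 1794);  24335² − 184·1794² = 1 ✓
k=2:  x_2 = 24335·24335+184·1794·1794 = 1184384449,  y_2 = 24335·1794+1794·24335 = 87313980
k=3:  x_3 = 24335·1184384449+184·1794·87313980 = 57643991108495,  y_3 = 24335·87313980+1794·1184384449 = 4249571404806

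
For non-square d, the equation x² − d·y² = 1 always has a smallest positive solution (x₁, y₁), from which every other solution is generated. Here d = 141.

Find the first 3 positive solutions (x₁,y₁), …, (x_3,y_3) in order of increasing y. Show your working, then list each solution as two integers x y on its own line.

95 8
18049 1520
3429215 288792

d=141: √d = [11; 1,6,1,22] (ℓ=4, even), read p_3/q_3
k=0  a_k=11  p_k/q_k = 11/1
k=1  a_k=1  p_k/q_k = 12/1
k=2  a_k=6  p_k/q_k = 83/7
k=3  a_k=1  p_k/q_k = 95/8
→ (95, 8).  Check: 95²=9025, 141·8²=9024, difference 1.
k=2:  x_2 = 95·95+141·8·8 = 18049,  y_2 = 95·8+8·95 = 1520
k=3:  x_3 = 95·18049+141·8·1520 = 3429215,  y_3 = 95·1520+8·18049 = 288792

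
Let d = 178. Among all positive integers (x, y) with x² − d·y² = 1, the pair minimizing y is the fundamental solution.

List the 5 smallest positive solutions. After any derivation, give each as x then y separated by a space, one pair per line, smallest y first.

d=178: √d = [13; 2,1,12,1,2,26] (ℓ=6, even), read p_5/q_5
i=0: a=13 ⇒ p=13, q=1
i=1: a=2 ⇒ p=27, q=2
i=2: a=1 ⇒ p=40, q=3
i=3: a=12 ⇒ p=507, q=38
i=4: a=1 ⇒ p=547, q=41
i=5: a=2 ⇒ p=1601, q=120
fundamental: x₁=1601, y₁=120  (since 2563201 − 178·14400 = 1)
(x_2, y_2) = (1601·1601 + 178·120·120, 1601·120 + 120·1601) = (5126401, 384240)
(x_3, y_3) = (1601·5126401 + 178·120·384240, 1601·384240 + 120·5126401) = (16414734401, 1230336360)
(x_4, y_4) = (1601·16414734401 + 178·120·1230336360, 1601·1230336360 + 120·16414734401) = (52559974425601, 3939536640480)
(x_5, y_5) = (1601·52559974425601 + 178·120·3939536640480, 1601·3939536640480 + 120·52559974425601) = (168297021696040001, 12614395092480600)

1601 120
5126401 384240
16414734401 1230336360
52559974425601 3939536640480
168297021696040001 12614395092480600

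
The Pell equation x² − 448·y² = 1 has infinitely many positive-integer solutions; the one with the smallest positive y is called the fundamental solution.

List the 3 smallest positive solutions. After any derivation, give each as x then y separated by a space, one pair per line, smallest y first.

127 6
32257 1524
8193151 387090

d=448: √d = [21; 6,42] (ℓ=2, even), read p_1/q_1
i=0: a=21 ⇒ p=21, q=1
i=1: a=6 ⇒ p=127, q=6
→ (127, 6).  Check: 127²=16129, 448·6²=16128, difference 1.
(127+6√448)^2 = 32257 + 1524√448
(127+6√448)^3 = 8193151 + 387090√448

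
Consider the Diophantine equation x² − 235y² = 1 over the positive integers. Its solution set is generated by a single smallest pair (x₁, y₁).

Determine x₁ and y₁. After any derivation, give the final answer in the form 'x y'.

√235 = [15; 3,30, …], period ℓ=2 (even) → k=1
i=0: a=15 ⇒ p=15, q=1
i=1: a=3 ⇒ p=46, q=3
fundamental: x₁=46, y₁=3  (since 2116 − 235·9 = 1)

46 3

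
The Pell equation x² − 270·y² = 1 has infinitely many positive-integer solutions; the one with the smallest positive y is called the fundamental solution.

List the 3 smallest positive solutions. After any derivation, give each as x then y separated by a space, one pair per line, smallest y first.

5291 322
55989361 3407404
592479412811 36057148806

[16; 2,3,6,3,2,32] for √270; ℓ=6 ⇒ convergent index 5
i=0: a=16 ⇒ p=16, q=1
…
i=2: a=3 ⇒ p=115, q=7
i=3: a=6 ⇒ p=723, q=44
i=4: a=3 ⇒ p=2284, q=139
i=5: a=2 ⇒ p=5291, q=322
(x₁, y₁) = (5291, 322);  5291² − 270·322² = 1 ✓
(x_2, y_2) = (5291·5291 + 270·322·322, 5291·322 + 322·5291) = (55989361, 3407404)
(x_3, y_3) = (5291·55989361 + 270·322·3407404, 5291·3407404 + 322·55989361) = (592479412811, 36057148806)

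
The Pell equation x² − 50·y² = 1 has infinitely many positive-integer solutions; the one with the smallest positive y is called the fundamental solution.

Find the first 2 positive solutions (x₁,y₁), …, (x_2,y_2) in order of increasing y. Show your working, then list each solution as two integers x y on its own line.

99 14
19601 2772

d=50: √d = [7; 14] (ℓ=1, odd), read p_1/q_1
step 0: (7, 1)  from 7·(1,0) + (0,1)
step 1: (99, 14)  from 14·(7,1) + (1,0)
→ (99, 14).  Check: 99²=9801, 50·14²=9800, difference 1.
n=2: (99,14)∘(99,14) = (99·99+50·14·14, 99·14+14·99) = (19601,2772)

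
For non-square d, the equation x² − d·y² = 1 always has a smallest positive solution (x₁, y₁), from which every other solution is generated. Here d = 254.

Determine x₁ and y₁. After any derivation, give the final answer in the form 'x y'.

[15; 1,14,1,30] for √254; ℓ=4 ⇒ convergent index 3
k=0  a_k=15  p_k/q_k = 15/1
k=1  a_k=1  p_k/q_k = 16/1
k=2  a_k=14  p_k/q_k = 239/15
k=3  a_k=1  p_k/q_k = 255/16
→ (255, 16).  Check: 255²=65025, 254·16²=65024, difference 1.

255 16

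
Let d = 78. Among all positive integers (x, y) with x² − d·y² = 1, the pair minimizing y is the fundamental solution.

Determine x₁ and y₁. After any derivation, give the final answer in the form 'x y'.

√78 = [8; 1,4,1,16, …], period ℓ=4 (even) → k=3
i=0: a=8 ⇒ p=8, q=1
…
i=2: a=4 ⇒ p=44, q=5
i=3: a=1 ⇒ p=53, q=6
fundamental: x₁=53, y₁=6  (since 2809 − 78·36 = 1)

53 6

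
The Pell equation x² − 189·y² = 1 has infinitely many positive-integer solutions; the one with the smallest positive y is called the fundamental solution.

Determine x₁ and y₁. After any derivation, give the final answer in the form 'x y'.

√189 → a₀=13, period (1,2,1,26); ℓ=4 even so k=3
step 0: (13, 1)  from 13·(1,0) + (0,1)
…
step 2: (41, 3)  from 2·(14,1) + (13,1)
step 3: (55, 4)  from 1·(41,3) + (14,1)
(x₁, y₁) = (55, 4);  55² − 189·4² = 1 ✓

55 4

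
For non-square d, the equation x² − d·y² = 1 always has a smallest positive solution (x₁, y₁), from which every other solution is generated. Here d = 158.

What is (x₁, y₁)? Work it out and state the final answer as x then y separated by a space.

7743 616

√158 = [12; 1,1,3,12,3,1,1,24, …], period ℓ=8 (even) → k=7
a_0=12:  p_0=12·1+0=12,  q_0=12·0+1=1
…
a_2=1:  p_2=1·13+12=25,  q_2=1·1+1=2
…
a_4=12:  p_4=12·88+25=1081,  q_4=12·7+2=86
a_5=3:  p_5=3·1081+88=3331,  q_5=3·86+7=265
a_6=1:  p_6=1·3331+1081=4412,  q_6=1·265+86=351
a_7=1:  p_7=1·4412+3331=7743,  q_7=1·351+265=616
fundamental: x₁=7743, y₁=616  (since 59954049 − 158·379456 = 1)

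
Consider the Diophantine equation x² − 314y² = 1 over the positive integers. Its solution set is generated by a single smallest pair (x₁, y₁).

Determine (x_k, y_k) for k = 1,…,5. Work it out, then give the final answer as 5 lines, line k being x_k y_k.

392499 22150
308110930001 17387705700
241866463828532499 13649314199066450
189864690372162243720001 10714684347621377411400
149043402212524750531884812499 8411005783500436710995110750

√314 = [17; 1,2,1,1,2,1,34, …], period ℓ=7 (odd) → k=13
i=0: a=17 ⇒ p=17, q=1
…
i=2: a=2 ⇒ p=53, q=3
i=3: a=1 ⇒ p=71, q=4
…
i=5: a=2 ⇒ p=319, q=18
i=6: a=1 ⇒ p=443, q=25
i=7: a=34 ⇒ p=15381, q=868
i=8: a=1 ⇒ p=15824, q=893
i=9: a=2 ⇒ p=47029, q=2654
…
i=11: a=1 ⇒ p=109882, q=6201
i=12: a=2 ⇒ p=282617, q=15949
i=13: a=1 ⇒ p=392499, q=22150
(x₁, y₁) = (392499, 22150);  392499² − 314·22150² = 1 ✓
k=2:  x_2 = 392499·392499+314·22150·22150 = 308110930001,  y_2 = 392499·22150+22150·392499 = 17387705700
k=3:  x_3 = 392499·308110930001+314·22150·17387705700 = 241866463828532499,  y_3 = 392499·17387705700+22150·308110930001 = 13649314199066450
k=4:  x_4 = 392499·241866463828532499+314·22150·13649314199066450 = 189864690372162243720001,  y_4 = 392499·13649314199066450+22150·241866463828532499 = 10714684347621377411400
k=5:  x_5 = 392499·189864690372162243720001+314·22150·10714684347621377411400 = 149043402212524750531884812499,  y_5 = 392499·10714684347621377411400+22150·189864690372162243720001 = 8411005783500436710995110750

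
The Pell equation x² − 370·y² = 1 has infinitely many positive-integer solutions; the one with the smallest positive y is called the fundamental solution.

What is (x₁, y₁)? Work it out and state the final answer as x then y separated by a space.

213859 11118

d=370: √d = [19; 4,4,38] (ℓ=3, odd), read p_5/q_5
a_0=19:  p_0=19·1+0=19,  q_0=19·0+1=1
…
a_4=4:  p_4=4·12503+327=50339,  q_4=4·650+17=2617
a_5=4:  p_5=4·50339+12503=213859,  q_5=4·2617+650=11118
(x₁, y₁) = (213859, 11118);  213859² − 370·11118² = 1 ✓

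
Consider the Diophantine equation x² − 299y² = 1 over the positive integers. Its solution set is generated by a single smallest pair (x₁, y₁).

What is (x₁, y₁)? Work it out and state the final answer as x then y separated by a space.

√299 → a₀=17, period (3,2,3,34); ℓ=4 even so k=3
step 0: (17, 1)  from 17·(1,0) + (0,1)
step 1: (52, 3)  from 3·(17,1) + (1,0)
step 2: (121, 7)  from 2·(52,3) + (17,1)
step 3: (415, 24)  from 3·(121,7) + (52,3)
(x₁, y₁) = (415, 24);  415² − 299·24² = 1 ✓

415 24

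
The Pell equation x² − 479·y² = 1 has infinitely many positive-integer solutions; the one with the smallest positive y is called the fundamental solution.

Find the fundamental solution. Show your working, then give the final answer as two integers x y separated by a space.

2989440 136591

√479 = [21; 1,7,1,3,2,21,2,3,1,7,1,42, …], period ℓ=12 (even) → k=11
k=0  a_k=21  p_k/q_k = 21/1
…
k=2  a_k=7  p_k/q_k = 175/8
k=3  a_k=1  p_k/q_k = 197/9
…
k=7  a_k=2  p_k/q_k = 75879/3467
k=8  a_k=3  p_k/q_k = 264712/12095
…
k=10  a_k=7  p_k/q_k = 2648849/121029
k=11  a_k=1  p_k/q_k = 2989440/136591
fundamental: x₁=2989440, y₁=136591  (since 8936751513600 − 479·18657101281 = 1)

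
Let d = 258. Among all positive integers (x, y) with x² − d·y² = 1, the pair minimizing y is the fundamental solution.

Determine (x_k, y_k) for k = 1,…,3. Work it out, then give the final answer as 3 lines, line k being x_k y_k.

257 16
132097 8224
67897601 4227120

√258 → a₀=16, period (16,32); ℓ=2 even so k=1
a_0=16:  p_0=16·1+0=16,  q_0=16·0+1=1
a_1=16:  p_1=16·16+1=257,  q_1=16·1+0=16
→ (257, 16).  Check: 257²=66049, 258·16²=66048, difference 1.
(x_2, y_2) = (257·257 + 258·16·16, 257·16 + 16·257) = (132097, 8224)
(x_3, y_3) = (257·132097 + 258·16·8224, 257·8224 + 16·132097) = (67897601, 4227120)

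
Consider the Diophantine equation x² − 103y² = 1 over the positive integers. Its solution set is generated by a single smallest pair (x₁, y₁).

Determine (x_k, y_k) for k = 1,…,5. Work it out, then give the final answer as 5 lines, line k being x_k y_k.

227528 22419
103537981567 10201900464
47115579739725224 4642436017523565
21440227253936863550977 2112568364380001494176
9756504053220377800313664488 961336909616663523916230291

d=103: √d = [10; 6,1,2,1,1,9,1,1,2,1,6,20] (ℓ=12, even), read p_11/q_11
a_0=10:  p_0=10·1+0=10,  q_0=10·0+1=1
a_1=6:  p_1=6·10+1=61,  q_1=6·1+0=6
a_2=1:  p_2=1·61+10=71,  q_2=1·6+1=7
…
a_4=1:  p_4=1·203+71=274,  q_4=1·20+7=27
a_5=1:  p_5=1·274+203=477,  q_5=1·27+20=47
a_6=9:  p_6=9·477+274=4567,  q_6=9·47+27=450
…
a_10=1:  p_10=1·24266+9611=33877,  q_10=1·2391+947=3338
a_11=6:  p_11=6·33877+24266=227528,  q_11=6·3338+2391=22419
fundamental: x₁=227528, y₁=22419  (since 51768990784 − 103·502611561 = 1)
k=2:  x_2 = 227528·227528+103·22419·22419 = 103537981567,  y_2 = 227528·22419+22419·227528 = 10201900464
k=3:  x_3 = 227528·103537981567+103·22419·10201900464 = 47115579739725224,  y_3 = 227528·10201900464+22419·103537981567 = 4642436017523565
k=4:  x_4 = 227528·47115579739725224+103·22419·4642436017523565 = 21440227253936863550977,  y_4 = 227528·4642436017523565+22419·47115579739725224 = 2112568364380001494176
k=5:  x_5 = 227528·21440227253936863550977+103·22419·2112568364380001494176 = 9756504053220377800313664488,  y_5 = 227528·2112568364380001494176+22419·21440227253936863550977 = 961336909616663523916230291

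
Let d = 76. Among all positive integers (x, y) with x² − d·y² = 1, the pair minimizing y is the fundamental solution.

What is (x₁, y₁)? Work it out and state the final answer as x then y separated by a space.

[8; 1,2,1,1,5,4,5,1,1,2,1,16] for √76; ℓ=12 ⇒ convergent index 11
a_0=8:  p_0=8·1+0=8,  q_0=8·0+1=1
a_1=1:  p_1=1·8+1=9,  q_1=1·1+0=1
a_2=2:  p_2=2·9+8=26,  q_2=2·1+1=3
…
a_5=5:  p_5=5·61+35=340,  q_5=5·7+4=39
…
a_7=5:  p_7=5·1421+340=7445,  q_7=5·163+39=854
a_8=1:  p_8=1·7445+1421=8866,  q_8=1·854+163=1017
a_9=1:  p_9=1·8866+7445=16311,  q_9=1·1017+854=1871
a_10=2:  p_10=2·16311+8866=41488,  q_10=2·1871+1017=4759
a_11=1:  p_11=1·41488+16311=57799,  q_11=1·4759+1871=6630
fundamental: x₁=57799, y₁=6630  (since 3340724401 − 76·43956900 = 1)

57799 6630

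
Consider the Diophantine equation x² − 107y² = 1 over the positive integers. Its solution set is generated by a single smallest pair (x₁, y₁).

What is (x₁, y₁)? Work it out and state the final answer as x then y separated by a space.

962 93

√107 → a₀=10, period (2,1,9,1,2,20); ℓ=6 even so k=5
i=0: a=10 ⇒ p=10, q=1
…
i=2: a=1 ⇒ p=31, q=3
…
i=4: a=1 ⇒ p=331, q=32
i=5: a=2 ⇒ p=962, q=93
(x₁, y₁) = (962, 93);  962² − 107·93² = 1 ✓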